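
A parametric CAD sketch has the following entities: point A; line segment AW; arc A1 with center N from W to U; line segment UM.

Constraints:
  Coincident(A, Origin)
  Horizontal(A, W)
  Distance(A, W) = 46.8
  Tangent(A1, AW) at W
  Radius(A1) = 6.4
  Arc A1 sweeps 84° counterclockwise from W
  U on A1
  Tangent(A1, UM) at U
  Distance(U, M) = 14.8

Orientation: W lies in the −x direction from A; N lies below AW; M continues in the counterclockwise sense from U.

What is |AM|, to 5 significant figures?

58.409

On A1, W sits at bearing 90° from N; an 84° counterclockwise sweep puts U at bearing 174°, so U = N + 6.4·(cos 174°, sin 174°) = (-53.165, -5.7310). Since A1 is tangent to UM there, NU ⟂ UM, so UM runs along (−sin 174°, cos 174°); with |UM| = 14.8, M = (-54.712, -20.450). Then |AM| = |M − A| = 58.409.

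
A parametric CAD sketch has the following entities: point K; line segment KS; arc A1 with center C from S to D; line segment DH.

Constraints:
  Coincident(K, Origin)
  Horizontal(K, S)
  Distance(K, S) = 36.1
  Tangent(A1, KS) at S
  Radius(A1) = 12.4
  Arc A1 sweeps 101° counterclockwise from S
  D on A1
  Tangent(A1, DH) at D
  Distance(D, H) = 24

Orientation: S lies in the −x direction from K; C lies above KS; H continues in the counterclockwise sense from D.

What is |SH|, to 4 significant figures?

39.07

K is at the origin; K and S share the same y with |KS| = 36.1 and S on the −x side, so S = (-36.10, 0.000). Tangency of A1 to KS means the radius CS is perpendicular to KS, so C = S + (0, 12.4) = (-36.10, 12.40). On A1, S sits at bearing -90° from C; a 101° counterclockwise sweep puts D at bearing 11°, so D = C + 12.4·(cos 11°, sin 11°) = (-23.93, 14.77). Tangency of A1 to DH means the radius CD is perpendicular to DH, so DH runs along (−sin 11°, cos 11°); with |DH| = 24.0, H = (-28.51, 38.33). Then |SH| = |H − S| = 39.07.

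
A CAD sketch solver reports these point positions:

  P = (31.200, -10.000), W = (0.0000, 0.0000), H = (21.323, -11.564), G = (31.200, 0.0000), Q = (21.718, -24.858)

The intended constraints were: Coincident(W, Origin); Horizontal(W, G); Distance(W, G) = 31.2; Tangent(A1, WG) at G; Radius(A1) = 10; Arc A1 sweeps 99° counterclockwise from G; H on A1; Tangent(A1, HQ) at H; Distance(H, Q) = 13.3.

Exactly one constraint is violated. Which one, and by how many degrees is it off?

Tangent(A1, HQ) at H — off by 7.30°.

W = (0.00, 0.00) ✓; W.y = 0.00, G.y = 0.00 ✓; |WG| = 31.20 ✓; ∠(PG, GW) = 90.00° ✓; |PG| = 10.00 ✓; bearing(P→H) − bearing(P→G) = 99.00° ✓; |PH| = 10.00 ✓; ∠(PH, HQ) = 97.30° ✗; |HQ| = 13.30 ✓.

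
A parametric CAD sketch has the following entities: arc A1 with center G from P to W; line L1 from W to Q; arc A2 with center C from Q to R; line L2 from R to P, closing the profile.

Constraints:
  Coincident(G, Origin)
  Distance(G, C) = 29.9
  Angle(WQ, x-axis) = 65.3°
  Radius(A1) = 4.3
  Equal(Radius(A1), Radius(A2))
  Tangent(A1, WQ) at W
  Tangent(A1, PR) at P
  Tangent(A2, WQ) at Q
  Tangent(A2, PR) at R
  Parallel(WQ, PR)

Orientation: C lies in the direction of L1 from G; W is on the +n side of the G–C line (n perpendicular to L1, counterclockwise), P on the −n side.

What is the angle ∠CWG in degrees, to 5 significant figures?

81.816°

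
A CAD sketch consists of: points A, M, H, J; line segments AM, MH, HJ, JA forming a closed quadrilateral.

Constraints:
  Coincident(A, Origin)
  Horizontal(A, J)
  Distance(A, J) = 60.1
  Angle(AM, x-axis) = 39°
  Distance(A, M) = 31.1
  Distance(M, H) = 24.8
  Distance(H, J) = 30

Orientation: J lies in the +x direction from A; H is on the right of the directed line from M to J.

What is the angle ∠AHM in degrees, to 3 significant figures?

67.1°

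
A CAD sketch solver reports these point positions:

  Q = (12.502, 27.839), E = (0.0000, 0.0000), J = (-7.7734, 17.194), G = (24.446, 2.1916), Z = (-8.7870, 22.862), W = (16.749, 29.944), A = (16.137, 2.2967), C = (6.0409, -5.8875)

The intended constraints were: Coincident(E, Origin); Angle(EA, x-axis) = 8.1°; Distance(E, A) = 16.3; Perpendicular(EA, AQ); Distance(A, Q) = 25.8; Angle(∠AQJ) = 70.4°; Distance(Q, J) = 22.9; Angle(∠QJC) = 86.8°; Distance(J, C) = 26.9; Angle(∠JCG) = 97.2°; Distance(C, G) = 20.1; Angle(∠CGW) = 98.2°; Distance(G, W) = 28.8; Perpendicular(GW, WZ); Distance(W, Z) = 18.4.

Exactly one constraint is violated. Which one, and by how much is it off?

Distance(W, Z) = 18.4 — off by 8.10.

E = (0.00, 0.00) ✓; EA at 8.100° ✓; |EA| = 16.30 ✓; ∠(EA, AQ) = 90.00° ✓; |AQ| = 25.80 ✓; ∠AQJ = 70.40° ✓; |QJ| = 22.90 ✓; ∠QJC = 86.80° ✓; |JC| = 26.90 ✓; ∠JCG = 97.20° ✓; |CG| = 20.10 ✓; ∠CGW = 98.20° ✓; |GW| = 28.80 ✓; ∠(GW, WZ) = 90.00° ✓; |WZ| = 26.50 ✗.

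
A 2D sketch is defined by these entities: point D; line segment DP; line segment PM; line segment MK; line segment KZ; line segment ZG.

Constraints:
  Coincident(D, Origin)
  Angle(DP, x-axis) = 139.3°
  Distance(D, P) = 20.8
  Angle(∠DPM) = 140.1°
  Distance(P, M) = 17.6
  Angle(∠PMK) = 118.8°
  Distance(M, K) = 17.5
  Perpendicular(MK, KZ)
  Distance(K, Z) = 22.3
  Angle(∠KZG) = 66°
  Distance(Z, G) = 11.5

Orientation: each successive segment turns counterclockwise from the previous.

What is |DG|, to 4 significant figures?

21.52

D is at the origin; DP runs at 139.3° with length 20.8, so P = (-15.77, 13.56). ∠DPM = 140.1° gives PM at 179.2° from the x-axis; with |PM| = 17.6, M = (-33.37, 13.81). ∠PMK = 118.8° gives MK at -119.6° from the x-axis; with |MK| = 17.5, K = (-42.01, -1.407). The perpendicularity gives KZ at right angles to MK, so KZ runs at -29.60°; with |KZ| = 22.3, Z = (-22.62, -12.42). ∠KZG = 66.0° gives ZG at 84.40° from the x-axis; with |ZG| = 11.5, G = (-21.50, -0.9766). Then |DG| = |G − D| = 21.52.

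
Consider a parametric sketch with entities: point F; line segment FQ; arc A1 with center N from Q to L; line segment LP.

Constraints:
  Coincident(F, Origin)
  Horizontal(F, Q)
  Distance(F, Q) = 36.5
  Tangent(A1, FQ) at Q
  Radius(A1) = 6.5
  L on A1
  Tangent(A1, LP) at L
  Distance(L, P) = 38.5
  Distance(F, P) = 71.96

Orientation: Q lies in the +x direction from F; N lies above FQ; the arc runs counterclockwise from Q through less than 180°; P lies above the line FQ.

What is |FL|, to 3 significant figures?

42.1

F is at the origin; FQ is horizontal with |FQ| = 36.5 and Q on the +x side, so Q = (36.5, 0.00). A1 meets FQ tangentially, so NQ is at right angles to FQ, so N = Q + (0, 6.5) = (36.5, 6.50). Since NL ⟂ LP (tangency), |NP| = √(6.5² + 38.5²) = 39.0 regardless of where L sits on A1. So P lies on both circle(F, 71.96) and circle(N, 39.0); the above-FQ intersection is P = (62.5, 35.6). L is the foot of the tangent from P: L = (42.0, 3.03).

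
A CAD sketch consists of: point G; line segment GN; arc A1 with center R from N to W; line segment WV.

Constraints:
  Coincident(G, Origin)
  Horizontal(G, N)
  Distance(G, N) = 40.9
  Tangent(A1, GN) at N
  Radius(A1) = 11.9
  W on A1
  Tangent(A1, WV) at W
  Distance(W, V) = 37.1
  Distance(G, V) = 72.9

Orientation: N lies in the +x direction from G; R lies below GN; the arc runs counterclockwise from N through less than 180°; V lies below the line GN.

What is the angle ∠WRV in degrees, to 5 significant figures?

72.216°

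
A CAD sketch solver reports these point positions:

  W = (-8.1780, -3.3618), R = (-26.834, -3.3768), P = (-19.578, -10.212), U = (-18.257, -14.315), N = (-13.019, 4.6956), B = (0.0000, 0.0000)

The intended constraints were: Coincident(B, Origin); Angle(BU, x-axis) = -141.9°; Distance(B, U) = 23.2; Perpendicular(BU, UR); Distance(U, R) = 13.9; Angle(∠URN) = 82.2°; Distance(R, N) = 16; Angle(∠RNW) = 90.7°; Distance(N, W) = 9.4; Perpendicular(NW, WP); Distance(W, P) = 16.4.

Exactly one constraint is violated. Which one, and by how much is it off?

Distance(W, P) = 16.4 — off by 3.10.

B = (0.00, 0.00) ✓; BU at -141.9° ✓; |BU| = 23.20 ✓; ∠(BU, UR) = 90.00° ✓; |UR| = 13.90 ✓; ∠URN = 82.20° ✓; |RN| = 16.00 ✓; ∠RNW = 90.70° ✓; |NW| = 9.400 ✓; ∠(NW, WP) = 90.00° ✓; |WP| = 13.30 ✗.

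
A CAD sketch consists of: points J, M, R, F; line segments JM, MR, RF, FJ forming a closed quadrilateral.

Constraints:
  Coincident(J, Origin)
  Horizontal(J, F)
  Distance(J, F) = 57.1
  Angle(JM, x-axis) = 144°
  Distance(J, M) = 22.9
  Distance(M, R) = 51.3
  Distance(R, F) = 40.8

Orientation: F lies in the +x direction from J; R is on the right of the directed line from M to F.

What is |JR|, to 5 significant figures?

28.476

J is at the origin; JF is horizontal with |JF| = 57.1 and F in +x, so F = (57.1, 0). JM runs at 144.0° with |JM| = 22.9, so M = (-18.526, 13.460). R is determined by |MR| = 51.3 and |RF| = 40.8 together: it lies at the intersection of circle(M, 51.3) and circle(F, 40.8). With |MF| = 76.815, the foot of the radical line on MF is 44.702 from M and the perpendicular offset is √(51.3² − 44.702²) = 25.168. Taking the right-of-MF solution: R = (21.074, -19.151).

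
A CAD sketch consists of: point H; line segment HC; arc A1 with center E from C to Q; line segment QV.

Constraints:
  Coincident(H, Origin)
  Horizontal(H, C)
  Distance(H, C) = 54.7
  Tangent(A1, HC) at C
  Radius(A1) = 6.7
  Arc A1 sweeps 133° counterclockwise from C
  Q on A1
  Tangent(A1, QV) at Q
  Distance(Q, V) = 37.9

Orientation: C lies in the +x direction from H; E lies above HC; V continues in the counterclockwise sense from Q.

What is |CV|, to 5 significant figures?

44.259

H is at the origin; H and C share the same y with |HC| = 54.7 and C on the +x side, so C = (54.700, 0.0000). A1 meets HC tangentially, so EC is at right angles to HC, so E = C + (0, 6.7) = (54.700, 6.7000). On A1, C sits at bearing -90° from E; a 133° counterclockwise sweep puts Q at bearing 43°, so Q = E + 6.7·(cos 43°, sin 43°) = (59.600, 11.269). Since A1 is tangent to QV there, EQ ⟂ QV, so QV runs along (−sin 43°, cos 43°); with |QV| = 37.9, V = (33.752, 38.988). Then |CV| = |V − C| = 44.259.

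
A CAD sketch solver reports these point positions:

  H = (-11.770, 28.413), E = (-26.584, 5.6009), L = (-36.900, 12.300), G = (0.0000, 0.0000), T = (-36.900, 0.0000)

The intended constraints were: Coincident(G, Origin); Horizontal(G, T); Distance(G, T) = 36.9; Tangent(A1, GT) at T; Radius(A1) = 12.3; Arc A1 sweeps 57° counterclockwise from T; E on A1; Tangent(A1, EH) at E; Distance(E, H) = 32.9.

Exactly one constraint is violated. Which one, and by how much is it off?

Distance(E, H) = 32.9 — off by 5.70.

G = (0.00, 0.00) ✓; G.y = 0.00, T.y = 0.00 ✓; |GT| = 36.90 ✓; ∠(LT, TG) = 90.00° ✓; |LT| = 12.30 ✓; bearing(L→E) − bearing(L→T) = 57.00° ✓; |LE| = 12.30 ✓; ∠(LE, EH) = 90.00° ✓; |EH| = 27.20 ✗.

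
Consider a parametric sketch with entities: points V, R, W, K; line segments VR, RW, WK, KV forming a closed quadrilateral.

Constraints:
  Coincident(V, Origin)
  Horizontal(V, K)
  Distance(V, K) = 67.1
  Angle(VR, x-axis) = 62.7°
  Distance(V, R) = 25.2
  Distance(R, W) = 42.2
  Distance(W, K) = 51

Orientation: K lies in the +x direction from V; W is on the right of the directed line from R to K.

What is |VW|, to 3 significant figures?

27.4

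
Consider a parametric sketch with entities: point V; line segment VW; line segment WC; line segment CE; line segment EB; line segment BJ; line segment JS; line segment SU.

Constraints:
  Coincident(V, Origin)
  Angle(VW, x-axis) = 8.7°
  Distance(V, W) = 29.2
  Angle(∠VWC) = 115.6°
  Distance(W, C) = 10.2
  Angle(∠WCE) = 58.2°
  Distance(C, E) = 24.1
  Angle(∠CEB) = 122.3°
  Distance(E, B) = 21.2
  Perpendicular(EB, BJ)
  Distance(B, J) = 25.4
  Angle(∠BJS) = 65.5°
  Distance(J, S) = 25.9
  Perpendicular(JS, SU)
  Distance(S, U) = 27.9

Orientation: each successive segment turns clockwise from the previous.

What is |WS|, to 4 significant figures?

5.809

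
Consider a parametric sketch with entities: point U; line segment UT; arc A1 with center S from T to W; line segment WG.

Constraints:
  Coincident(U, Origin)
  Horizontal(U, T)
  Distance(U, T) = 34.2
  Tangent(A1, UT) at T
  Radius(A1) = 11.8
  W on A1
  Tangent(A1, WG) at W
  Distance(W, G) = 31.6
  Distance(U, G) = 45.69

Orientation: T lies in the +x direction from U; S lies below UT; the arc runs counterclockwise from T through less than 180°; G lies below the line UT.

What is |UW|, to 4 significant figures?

24.76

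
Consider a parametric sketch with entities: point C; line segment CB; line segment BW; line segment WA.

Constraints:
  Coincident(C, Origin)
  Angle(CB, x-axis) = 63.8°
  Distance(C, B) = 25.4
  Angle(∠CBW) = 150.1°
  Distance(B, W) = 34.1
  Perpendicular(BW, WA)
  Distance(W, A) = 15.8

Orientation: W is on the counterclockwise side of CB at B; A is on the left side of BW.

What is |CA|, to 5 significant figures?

56.207

C is at the origin; CB runs at 63.8° with length 25.4, so B = 25.4·(cos 63.8°, sin 63.8°) = (11.214, 22.790). ∠CBW = 150.1°, so BW runs at 63.8° + (180° − 150.1°) = 93.700° from the x-axis; with |BW| = 34.1, W = B + 34.1·(cos 93.700°, sin 93.700°) = (9.0137, 56.819). BW ⟂ WA; with |WA| = 15.8 on the left of BW, A = W + 15.8·(-0.99792, -0.064532) = (-6.7534, 55.800). Then |CA| = |A − C| = 56.207.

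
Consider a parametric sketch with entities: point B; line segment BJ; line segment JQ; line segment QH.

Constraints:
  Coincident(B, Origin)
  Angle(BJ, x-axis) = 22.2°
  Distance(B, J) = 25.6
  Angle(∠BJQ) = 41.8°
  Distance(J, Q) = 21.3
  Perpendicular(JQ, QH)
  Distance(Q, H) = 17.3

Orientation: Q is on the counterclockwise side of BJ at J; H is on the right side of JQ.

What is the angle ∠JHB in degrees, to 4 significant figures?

47.23°

B is at the origin; BJ runs at 22.2° with length 25.6, so J = 25.6·(cos 22.2°, sin 22.2°) = (23.70, 9.673). ∠BJQ = 41.8°, so JQ runs at 22.2° + (180° − 41.8°) = 160.4° from the x-axis; with |JQ| = 21.3, Q = J + 21.3·(cos 160.4°, sin 160.4°) = (3.636, 16.82). JQ is perpendicular to QH; with |QH| = 17.3 on the right of JQ, H = Q + 17.3·(0.3355, 0.9421) = (9.440, 33.12). Then cos ∠JHB = HJ·HB / (|HJ||HB|), giving 47.23°.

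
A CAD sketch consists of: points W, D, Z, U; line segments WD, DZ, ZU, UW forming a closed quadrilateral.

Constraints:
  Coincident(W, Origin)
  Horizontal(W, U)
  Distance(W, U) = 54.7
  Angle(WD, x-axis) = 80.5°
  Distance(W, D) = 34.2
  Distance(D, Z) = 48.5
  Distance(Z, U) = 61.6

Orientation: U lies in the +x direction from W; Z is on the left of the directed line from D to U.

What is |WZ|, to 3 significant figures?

76.2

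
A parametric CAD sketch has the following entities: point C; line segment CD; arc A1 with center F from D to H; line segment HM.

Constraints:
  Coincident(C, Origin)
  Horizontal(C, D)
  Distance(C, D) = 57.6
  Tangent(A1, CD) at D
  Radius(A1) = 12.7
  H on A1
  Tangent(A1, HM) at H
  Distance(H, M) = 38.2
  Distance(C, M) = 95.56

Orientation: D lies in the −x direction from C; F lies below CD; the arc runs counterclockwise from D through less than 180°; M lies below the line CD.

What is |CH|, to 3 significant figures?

69.2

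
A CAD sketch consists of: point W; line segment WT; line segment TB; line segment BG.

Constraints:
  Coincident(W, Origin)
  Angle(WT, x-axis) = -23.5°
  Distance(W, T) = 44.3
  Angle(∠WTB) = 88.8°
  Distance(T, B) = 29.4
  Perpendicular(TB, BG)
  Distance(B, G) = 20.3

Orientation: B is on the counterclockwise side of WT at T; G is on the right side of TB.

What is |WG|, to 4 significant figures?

70.59

∠WTB = 88.8°, so TB runs at -23.5° + (180° − 88.8°) = 67.70° from the x-axis; with |TB| = 29.4, B = T + 29.4·(cos 67.70°, sin 67.70°) = (51.78, 9.537). The perpendicularity gives BG at right angles to TB; with |BG| = 20.3 on the right of TB, G = B + 20.3·(0.9252, -0.3795) = (70.56, 1.834). Then |WG| = |G − W| = 70.59.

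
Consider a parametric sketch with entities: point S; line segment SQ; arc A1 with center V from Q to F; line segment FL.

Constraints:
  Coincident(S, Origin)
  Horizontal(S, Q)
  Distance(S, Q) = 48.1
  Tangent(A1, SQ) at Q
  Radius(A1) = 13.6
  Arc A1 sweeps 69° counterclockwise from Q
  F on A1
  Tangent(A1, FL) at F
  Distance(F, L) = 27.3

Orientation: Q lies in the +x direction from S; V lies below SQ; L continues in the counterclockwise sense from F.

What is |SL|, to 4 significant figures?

42.74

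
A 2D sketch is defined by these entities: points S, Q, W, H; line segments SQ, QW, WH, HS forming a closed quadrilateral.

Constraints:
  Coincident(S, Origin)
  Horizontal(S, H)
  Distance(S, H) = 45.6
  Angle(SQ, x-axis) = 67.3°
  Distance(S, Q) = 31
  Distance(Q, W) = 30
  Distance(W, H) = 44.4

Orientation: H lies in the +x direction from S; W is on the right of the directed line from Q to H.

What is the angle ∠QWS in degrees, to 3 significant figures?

137°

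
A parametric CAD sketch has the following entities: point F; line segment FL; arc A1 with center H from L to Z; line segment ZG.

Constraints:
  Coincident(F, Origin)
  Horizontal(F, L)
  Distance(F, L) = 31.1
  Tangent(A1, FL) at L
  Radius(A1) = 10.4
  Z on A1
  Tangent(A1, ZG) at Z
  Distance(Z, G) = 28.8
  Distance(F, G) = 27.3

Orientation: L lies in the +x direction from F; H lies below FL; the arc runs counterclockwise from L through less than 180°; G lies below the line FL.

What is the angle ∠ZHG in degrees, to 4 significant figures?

70.14°

F is at the origin; F and L share the same y with |FL| = 31.1 and L on the +x side, so L = (31.10, 0.000). Tangency of A1 to FL means the radius HL is perpendicular to FL, so H = L + (0, -10.4) = (31.10, -10.40). Since HZ ⟂ ZG (tangency), |HG| = √(10.4² + 28.8²) = 30.62 regardless of where Z sits on A1. So G lies on both circle(F, 27.3) and circle(H, 30.62); the below-FL intersection is G = (5.237, -26.79). Z is the foot of the tangent from G: Z = (22.88, -4.029).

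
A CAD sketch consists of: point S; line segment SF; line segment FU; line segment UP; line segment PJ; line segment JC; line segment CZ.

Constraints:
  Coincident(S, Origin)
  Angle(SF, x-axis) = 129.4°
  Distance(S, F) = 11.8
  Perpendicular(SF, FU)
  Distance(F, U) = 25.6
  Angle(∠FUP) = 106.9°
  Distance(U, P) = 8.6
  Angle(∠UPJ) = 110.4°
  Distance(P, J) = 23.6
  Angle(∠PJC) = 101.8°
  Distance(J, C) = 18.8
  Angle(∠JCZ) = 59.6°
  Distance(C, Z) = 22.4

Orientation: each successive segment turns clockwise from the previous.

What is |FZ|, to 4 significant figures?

16.61

S is at the origin; SF runs at 129.4° with length 11.8, so F = (-7.490, 9.118). SF ⟂ FU, so FU runs at 39.40°; with |FU| = 25.6, U = (12.29, 25.37). ∠FUP = 106.9° gives UP at -33.70° from the x-axis; with |UP| = 8.6, P = (19.45, 20.60). ∠UPJ = 110.4° gives PJ at -103.3° from the x-axis; with |PJ| = 23.6, J = (14.02, -2.371). ∠PJC = 101.8° gives JC at 178.5° from the x-axis; with |JC| = 18.8, C = (-4.776, -1.879). ∠JCZ = 59.6° gives CZ at 58.10° from the x-axis; with |CZ| = 22.4, Z = (7.061, 17.14). Then |FZ| = |Z − F| = 16.61.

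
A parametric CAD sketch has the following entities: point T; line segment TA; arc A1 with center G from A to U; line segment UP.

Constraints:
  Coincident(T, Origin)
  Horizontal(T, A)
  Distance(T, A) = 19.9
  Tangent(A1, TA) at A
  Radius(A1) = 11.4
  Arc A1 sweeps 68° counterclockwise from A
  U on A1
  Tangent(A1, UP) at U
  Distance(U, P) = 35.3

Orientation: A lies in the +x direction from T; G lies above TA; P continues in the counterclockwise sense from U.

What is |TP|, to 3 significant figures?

59.1

T is at the origin; T and A share the same y with |TA| = 19.9 and A on the +x side, so A = (19.9, 0.00). The tangent condition forces GA to be normal to TA, so G = A + (0, 11.4) = (19.9, 11.4). On A1, A sits at bearing -90° from G; a 68° counterclockwise sweep puts U at bearing -22°, so U = G + 11.4·(cos -22°, sin -22°) = (30.5, 7.13). A1 meets UP tangentially, so GU is at right angles to UP, so UP runs along (−sin -22°, cos -22°); with |UP| = 35.3, P = (43.7, 39.9). Then |TP| = |P − T| = 59.1.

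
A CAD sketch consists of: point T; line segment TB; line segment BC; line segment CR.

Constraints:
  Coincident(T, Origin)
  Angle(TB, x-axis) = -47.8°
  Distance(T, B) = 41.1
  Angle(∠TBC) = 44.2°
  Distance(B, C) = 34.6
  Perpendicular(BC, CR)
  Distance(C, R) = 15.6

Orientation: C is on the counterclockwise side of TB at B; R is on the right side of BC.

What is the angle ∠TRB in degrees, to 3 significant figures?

59.1°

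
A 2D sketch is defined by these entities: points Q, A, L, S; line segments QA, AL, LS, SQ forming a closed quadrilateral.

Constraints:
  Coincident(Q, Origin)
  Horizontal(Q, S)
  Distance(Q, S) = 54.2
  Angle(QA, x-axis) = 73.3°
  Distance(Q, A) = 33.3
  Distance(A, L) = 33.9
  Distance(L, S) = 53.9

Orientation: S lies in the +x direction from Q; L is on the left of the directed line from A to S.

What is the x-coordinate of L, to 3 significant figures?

37.4

Checks: |AL| = 33.90 ✓; |LS| = 53.90 ✓.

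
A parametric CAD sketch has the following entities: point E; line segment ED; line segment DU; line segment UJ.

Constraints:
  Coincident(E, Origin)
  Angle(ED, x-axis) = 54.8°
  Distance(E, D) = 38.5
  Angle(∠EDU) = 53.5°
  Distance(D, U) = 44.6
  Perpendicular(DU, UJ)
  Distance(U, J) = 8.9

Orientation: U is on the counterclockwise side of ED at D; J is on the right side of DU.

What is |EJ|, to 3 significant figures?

45.4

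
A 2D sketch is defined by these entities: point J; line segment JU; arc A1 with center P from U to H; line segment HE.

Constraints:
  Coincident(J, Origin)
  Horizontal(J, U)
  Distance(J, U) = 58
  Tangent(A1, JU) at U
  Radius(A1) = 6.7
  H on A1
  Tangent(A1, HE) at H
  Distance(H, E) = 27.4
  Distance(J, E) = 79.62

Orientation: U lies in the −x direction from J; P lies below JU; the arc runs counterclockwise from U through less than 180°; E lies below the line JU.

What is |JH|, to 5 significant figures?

64.444

J is at the origin; JU is horizontal with |JU| = 58.0 and U on the −x side, so U = (-58.000, 0.0000). The tangent condition forces PU to be normal to JU, so P = U + (0, -6.7) = (-58.000, -6.7000). Since PH ⟂ HE (tangency), |PE| = √(6.7² + 27.4²) = 28.207 regardless of where H sits on A1. So E lies on both circle(J, 79.62) and circle(P, 28.207); the below-JU intersection is E = (-73.696, -30.137). H is the foot of the tangent from E: H = (-64.293, -4.4007).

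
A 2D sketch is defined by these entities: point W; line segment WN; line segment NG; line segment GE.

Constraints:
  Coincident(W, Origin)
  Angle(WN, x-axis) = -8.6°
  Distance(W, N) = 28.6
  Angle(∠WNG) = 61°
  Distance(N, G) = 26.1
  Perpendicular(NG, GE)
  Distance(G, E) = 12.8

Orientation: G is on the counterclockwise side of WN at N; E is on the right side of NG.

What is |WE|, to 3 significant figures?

39.7

∠WNG = 61.0°, so NG runs at -8.6° + (180° − 61.0°) = 110° from the x-axis; with |NG| = 26.1, G = N + 26.1·(cos 110°, sin 110°) = (19.2, 20.2). NG ⟂ GE; with |GE| = 12.8 on the right of NG, E = G + 12.8·(0.937, 0.349) = (31.2, 24.6). Then |WE| = |E − W| = 39.7.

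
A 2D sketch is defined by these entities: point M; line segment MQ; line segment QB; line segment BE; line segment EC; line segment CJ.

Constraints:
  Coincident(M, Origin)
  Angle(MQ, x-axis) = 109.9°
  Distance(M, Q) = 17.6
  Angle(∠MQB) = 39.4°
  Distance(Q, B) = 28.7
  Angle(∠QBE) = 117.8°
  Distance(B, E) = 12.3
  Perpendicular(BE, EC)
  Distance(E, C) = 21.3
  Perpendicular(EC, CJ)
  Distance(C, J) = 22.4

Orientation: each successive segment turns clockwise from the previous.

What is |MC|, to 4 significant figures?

9.847

M is at the origin; MQ runs at 109.9° with length 17.6, so Q = (-5.991, 16.55). ∠MQB = 39.4° gives QB at -30.70° from the x-axis; with |QB| = 28.7, B = (18.69, 1.896). ∠QBE = 117.8° gives BE at -92.90° from the x-axis; with |BE| = 12.3, E = (18.06, -10.39). The perpendicularity gives EC at right angles to BE, so EC runs at 177.1°; with |EC| = 21.3, C = (-3.208, -9.310). Then |MC| = |C − M| = 9.847.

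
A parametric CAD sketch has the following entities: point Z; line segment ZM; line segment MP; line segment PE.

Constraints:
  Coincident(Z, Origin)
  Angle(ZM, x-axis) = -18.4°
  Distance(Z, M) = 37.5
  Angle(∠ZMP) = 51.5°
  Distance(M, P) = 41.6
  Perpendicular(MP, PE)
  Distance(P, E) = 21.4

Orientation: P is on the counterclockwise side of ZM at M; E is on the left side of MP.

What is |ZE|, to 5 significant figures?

19.911

∠ZMP = 51.5°, so MP runs at -18.4° + (180° − 51.5°) = 110.10° from the x-axis; with |MP| = 41.6, P = M + 41.6·(cos 110.10°, sin 110.10°) = (21.287, 27.229). MP ⟂ PE; with |PE| = 21.4 on the left of MP, E = P + 21.4·(-0.93909, -0.34366) = (1.1900, 19.875). Then |ZE| = |E − Z| = 19.911.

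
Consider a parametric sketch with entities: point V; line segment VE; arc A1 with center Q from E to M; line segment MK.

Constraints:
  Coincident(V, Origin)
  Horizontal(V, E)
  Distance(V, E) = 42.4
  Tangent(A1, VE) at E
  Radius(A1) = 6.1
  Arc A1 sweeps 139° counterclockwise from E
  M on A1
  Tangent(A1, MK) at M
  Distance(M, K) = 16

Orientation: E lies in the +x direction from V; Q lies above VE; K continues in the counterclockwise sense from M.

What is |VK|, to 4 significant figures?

40.35

V is at the origin; V and E share the same y with |VE| = 42.4 and E on the +x side, so E = (42.40, 0.000). Tangency of A1 to VE means the radius QE is perpendicular to VE, so Q = E + (0, 6.1) = (42.40, 6.100). On A1, E sits at bearing -90° from Q; a 139° counterclockwise sweep puts M at bearing 49°, so M = Q + 6.1·(cos 49°, sin 49°) = (46.40, 10.70). The tangent condition forces QM to be normal to MK, so MK runs along (−sin 49°, cos 49°); with |MK| = 16.0, K = (34.33, 21.20). Then |VK| = |K − V| = 40.35.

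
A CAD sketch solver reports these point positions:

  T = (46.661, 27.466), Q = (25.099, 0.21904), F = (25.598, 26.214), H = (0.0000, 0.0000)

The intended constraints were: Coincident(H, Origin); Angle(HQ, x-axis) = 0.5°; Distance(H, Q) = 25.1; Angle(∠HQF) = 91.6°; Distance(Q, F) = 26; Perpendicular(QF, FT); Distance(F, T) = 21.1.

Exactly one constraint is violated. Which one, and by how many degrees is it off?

Perpendicular(QF, FT) — off by 4.50°.

H = (0.00, 0.00) ✓; HQ at 0.5000° ✓; |HQ| = 25.10 ✓; ∠HQF = 91.60° ✓; |QF| = 26.00 ✓; ∠(QF, FT) = 85.50° ✗; |FT| = 21.10 ✓.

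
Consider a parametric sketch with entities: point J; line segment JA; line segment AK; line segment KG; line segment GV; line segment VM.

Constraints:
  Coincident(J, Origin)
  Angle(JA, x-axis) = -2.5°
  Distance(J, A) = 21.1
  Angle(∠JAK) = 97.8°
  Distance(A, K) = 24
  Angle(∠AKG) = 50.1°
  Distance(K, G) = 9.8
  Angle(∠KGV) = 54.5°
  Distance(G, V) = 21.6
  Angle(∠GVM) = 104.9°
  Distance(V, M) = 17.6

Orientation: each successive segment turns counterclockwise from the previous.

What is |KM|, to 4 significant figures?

22.34

∠KGV = 54.5° gives GV at -24.90° from the x-axis; with |GV| = 21.6, V = (36.44, 8.758). ∠GVM = 104.9° gives VM at 50.20° from the x-axis; with |VM| = 17.6, M = (47.71, 22.28). Then |KM| = |M − K| = 22.34.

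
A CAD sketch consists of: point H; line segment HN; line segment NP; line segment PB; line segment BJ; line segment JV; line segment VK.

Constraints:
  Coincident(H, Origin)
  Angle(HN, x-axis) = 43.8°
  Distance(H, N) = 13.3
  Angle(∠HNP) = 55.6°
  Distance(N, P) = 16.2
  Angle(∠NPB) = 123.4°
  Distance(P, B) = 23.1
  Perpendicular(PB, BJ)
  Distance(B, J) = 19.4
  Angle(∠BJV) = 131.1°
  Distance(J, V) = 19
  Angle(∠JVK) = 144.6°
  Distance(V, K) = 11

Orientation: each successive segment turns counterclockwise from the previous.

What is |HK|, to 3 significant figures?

20.7

H is at the origin; HN runs at 43.8° with length 13.3, so N = (9.60, 9.21). ∠HNP = 55.6° gives NP at 168° from the x-axis; with |NP| = 16.2, P = (-6.26, 12.5). ∠NPB = 123.4° gives PB at -135° from the x-axis; with |PB| = 23.1, B = (-22.6, -3.76). The perpendicularity gives BJ at right angles to PB, so BJ runs at -45.2°; with |BJ| = 19.4, J = (-8.98, -17.5). ∠BJV = 131.1° gives JV at 3.70° from the x-axis; with |JV| = 19.0, V = (9.98, -16.3). ∠JVK = 144.6° gives VK at 39.1° from the x-axis; with |VK| = 11.0, K = (18.5, -9.36). Then |HK| = |K − H| = 20.7.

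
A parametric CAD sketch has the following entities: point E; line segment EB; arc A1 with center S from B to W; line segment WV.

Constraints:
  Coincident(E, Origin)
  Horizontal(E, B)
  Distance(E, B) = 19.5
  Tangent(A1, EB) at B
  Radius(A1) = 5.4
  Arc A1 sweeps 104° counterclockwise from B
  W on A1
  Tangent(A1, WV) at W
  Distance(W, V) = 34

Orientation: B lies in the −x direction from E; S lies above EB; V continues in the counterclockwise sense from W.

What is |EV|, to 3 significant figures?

45.6

On A1, B sits at bearing -90° from S; a 104° counterclockwise sweep puts W at bearing 14°, so W = S + 5.4·(cos 14°, sin 14°) = (-14.3, 6.71). The tangent condition forces SW to be normal to WV, so WV runs along (−sin 14°, cos 14°); with |WV| = 34.0, V = (-22.5, 39.7). Then |EV| = |V − E| = 45.6.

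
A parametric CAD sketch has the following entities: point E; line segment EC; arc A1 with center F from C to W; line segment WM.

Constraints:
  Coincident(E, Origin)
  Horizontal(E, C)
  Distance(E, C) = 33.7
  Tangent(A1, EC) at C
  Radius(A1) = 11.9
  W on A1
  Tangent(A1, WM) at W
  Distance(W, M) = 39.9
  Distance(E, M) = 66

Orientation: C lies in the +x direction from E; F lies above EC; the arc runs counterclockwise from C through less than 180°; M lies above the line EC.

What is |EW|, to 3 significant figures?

47.5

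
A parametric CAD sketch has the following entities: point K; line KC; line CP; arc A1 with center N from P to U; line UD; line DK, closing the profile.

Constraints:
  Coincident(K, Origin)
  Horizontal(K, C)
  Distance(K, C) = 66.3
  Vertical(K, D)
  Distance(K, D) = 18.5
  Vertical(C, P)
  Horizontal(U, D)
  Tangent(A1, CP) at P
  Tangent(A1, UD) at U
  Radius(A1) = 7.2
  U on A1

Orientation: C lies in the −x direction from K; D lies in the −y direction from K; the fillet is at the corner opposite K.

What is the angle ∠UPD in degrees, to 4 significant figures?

38.80°

K is at the origin; KC is horizontal with |KC| = 66.3 and C on the −x side, so C = (-66.30, 0.000). K and D share the same x with |KD| = 18.5 and D on the −y side, so D = (0.000, -18.50). The virtual corner opposite K is at (-66.30, -18.50). Since A1 is tangent to CP there, NP ⟂ CP and tangency of A1 to UD means the radius NU is perpendicular to UD, with radius 7.2, so the center N sits 7.2 in from both sides at N = (-59.10, -11.30). That places the tangent points at P = (-66.30, -11.30) on CP and U = (-59.10, -18.50) on UD. Then cos ∠UPD = PU·PD / (|PU||PD|), giving 38.80°.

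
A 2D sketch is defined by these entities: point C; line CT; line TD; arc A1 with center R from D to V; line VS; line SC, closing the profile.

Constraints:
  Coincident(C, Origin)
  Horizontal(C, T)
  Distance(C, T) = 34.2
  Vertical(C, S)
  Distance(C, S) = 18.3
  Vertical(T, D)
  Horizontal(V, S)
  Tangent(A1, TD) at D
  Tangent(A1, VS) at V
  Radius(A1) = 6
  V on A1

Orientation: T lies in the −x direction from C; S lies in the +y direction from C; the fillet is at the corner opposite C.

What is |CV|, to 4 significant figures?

33.62

C is at the origin; CT is horizontal with |CT| = 34.2 and T on the −x side, so T = (-34.20, 0.000). C and S share the same x with |CS| = 18.3 and S on the +y side, so S = (0.000, 18.30). The virtual corner opposite C is at (-34.20, 18.30). Tangency of A1 to TD means the radius RD is perpendicular to TD and since A1 is tangent to VS there, RV ⟂ VS, with radius 6.0, so the center R sits 6.0 in from both sides at R = (-28.20, 12.30). That places the tangent points at D = (-34.20, 12.30) on TD and V = (-28.20, 18.30) on VS. Then |CV| = |V − C| = 33.62.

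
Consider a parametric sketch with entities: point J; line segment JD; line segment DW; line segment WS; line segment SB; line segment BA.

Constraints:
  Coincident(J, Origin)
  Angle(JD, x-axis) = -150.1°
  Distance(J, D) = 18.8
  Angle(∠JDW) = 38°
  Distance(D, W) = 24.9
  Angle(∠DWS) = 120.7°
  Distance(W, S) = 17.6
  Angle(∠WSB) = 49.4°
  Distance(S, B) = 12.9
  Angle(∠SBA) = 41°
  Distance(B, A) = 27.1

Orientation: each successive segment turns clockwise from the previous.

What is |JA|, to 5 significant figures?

32.163

J is at the origin; JD runs at -150.1° with length 18.8, so D = (-16.298, -9.3716). ∠JDW = 38.0° gives DW at 67.900° from the x-axis; with |DW| = 24.9, W = (-6.9297, 13.699). ∠DWS = 120.7° gives WS at 8.6000° from the x-axis; with |WS| = 17.6, S = (10.472, 16.331). ∠WSB = 49.4° gives SB at -122.00° from the x-axis; with |SB| = 12.9, B = (3.6365, 5.3910). ∠SBA = 41.0° gives BA at 99.000° from the x-axis; with |BA| = 27.1, A = (-0.60289, 32.157). Then |JA| = |A − J| = 32.163.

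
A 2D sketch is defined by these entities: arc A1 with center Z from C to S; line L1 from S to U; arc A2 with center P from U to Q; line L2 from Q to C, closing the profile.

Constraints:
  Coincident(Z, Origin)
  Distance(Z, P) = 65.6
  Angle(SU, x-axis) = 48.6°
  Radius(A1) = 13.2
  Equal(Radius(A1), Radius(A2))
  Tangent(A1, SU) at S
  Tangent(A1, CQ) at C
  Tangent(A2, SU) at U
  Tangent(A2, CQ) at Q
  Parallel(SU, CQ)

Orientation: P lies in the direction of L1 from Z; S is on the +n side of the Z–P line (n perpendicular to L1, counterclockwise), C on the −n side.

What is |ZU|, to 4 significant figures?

66.91

The slot axis is L1's direction at 48.6°, so u = (cos 48.6°, sin 48.6°) = (0.6613, 0.7501) and n = (−sin 48.6°, cos 48.6°) = (-0.7501, 0.6613). Z is at the origin and P lies 65.6 along u from Z, so P = 65.6·u = (43.38, 49.21). Tangency of A1 to both parallel lines with radius 13.2 puts S and C at Z ± 13.2·n: S = (-9.901, 8.729), C = (9.901, -8.729). Equal radii place U and Q the same way about P: U = P + 13.2·n = (33.48, 57.94), Q = P − 13.2·n = (53.28, 40.48). Then |ZU| = |U − Z| = 66.91.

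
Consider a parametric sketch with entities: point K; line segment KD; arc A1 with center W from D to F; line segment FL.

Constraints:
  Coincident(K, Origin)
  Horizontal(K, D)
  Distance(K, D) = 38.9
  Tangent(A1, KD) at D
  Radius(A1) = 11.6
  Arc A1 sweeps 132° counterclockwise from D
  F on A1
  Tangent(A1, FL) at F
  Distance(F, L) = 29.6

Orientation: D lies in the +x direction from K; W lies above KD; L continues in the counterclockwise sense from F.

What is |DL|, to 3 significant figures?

42.8

K is at the origin; K and D share the same y with |KD| = 38.9 and D on the +x side, so D = (38.9, 0.00). Tangency of A1 to KD means the radius WD is perpendicular to KD, so W = D + (0, 11.6) = (38.9, 11.6). On A1, D sits at bearing -90° from W; a 132° counterclockwise sweep puts F at bearing 42°, so F = W + 11.6·(cos 42°, sin 42°) = (47.5, 19.4). Since A1 is tangent to FL there, WF ⟂ FL, so FL runs along (−sin 42°, cos 42°); with |FL| = 29.6, L = (27.7, 41.4). Then |DL| = |L − D| = 42.8.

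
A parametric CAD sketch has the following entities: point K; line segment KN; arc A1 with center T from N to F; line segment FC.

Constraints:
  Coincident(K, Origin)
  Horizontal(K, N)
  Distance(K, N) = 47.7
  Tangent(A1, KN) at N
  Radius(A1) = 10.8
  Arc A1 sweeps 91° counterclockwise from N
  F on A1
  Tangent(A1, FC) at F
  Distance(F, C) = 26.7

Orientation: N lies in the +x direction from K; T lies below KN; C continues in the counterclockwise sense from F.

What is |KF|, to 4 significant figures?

38.50

K is at the origin; KN is horizontal with |KN| = 47.7 and N on the +x side, so N = (47.70, 0.000). Since A1 is tangent to KN there, TN ⟂ KN, so T = N + (0, -10.8) = (47.70, -10.80). On A1, N sits at bearing 90° from T; a 91° counterclockwise sweep puts F at bearing 181°, so F = T + 10.8·(cos 181°, sin 181°) = (36.90, -10.99). Then |KF| = |F − K| = 38.50.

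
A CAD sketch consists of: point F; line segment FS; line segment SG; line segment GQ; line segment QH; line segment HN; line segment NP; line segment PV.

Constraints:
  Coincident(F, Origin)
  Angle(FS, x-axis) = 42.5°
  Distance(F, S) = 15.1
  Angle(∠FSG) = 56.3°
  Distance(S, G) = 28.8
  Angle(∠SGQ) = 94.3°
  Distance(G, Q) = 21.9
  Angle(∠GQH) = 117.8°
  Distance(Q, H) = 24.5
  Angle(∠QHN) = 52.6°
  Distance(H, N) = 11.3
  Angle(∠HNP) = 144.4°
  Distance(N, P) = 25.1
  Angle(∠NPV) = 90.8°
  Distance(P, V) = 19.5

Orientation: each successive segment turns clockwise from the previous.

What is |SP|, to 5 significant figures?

27.558

F is at the origin; FS runs at 42.5° with length 15.1, so S = (11.133, 10.201). ∠FSG = 56.3° gives SG at -81.200° from the x-axis; with |SG| = 28.8, G = (15.539, -18.260). ∠SGQ = 94.3° gives GQ at -166.90° from the x-axis; with |GQ| = 21.9, Q = (-5.7912, -23.223). ∠GQH = 117.8° gives QH at 130.90° from the x-axis; with |QH| = 24.5, H = (-21.832, -4.7048). ∠QHN = 52.6° gives HN at 3.5000° from the x-axis; with |HN| = 11.3, N = (-10.553, -4.0150). ∠HNP = 144.4° gives NP at -32.100° from the x-axis; with |NP| = 25.1, P = (10.709, -17.353). Then |SP| = |P − S| = 27.558.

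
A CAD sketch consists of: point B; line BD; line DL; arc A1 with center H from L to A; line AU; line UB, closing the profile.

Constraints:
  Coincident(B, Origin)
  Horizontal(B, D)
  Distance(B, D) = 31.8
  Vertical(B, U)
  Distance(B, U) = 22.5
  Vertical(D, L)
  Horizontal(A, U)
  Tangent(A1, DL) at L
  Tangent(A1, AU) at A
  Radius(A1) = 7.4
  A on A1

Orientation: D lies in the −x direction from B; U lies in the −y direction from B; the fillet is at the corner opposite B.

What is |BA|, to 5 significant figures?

33.191

B is at the origin; BD is horizontal with |BD| = 31.8 and D on the −x side, so D = (-31.800, 0.0000). B and U share the same x with |BU| = 22.5 and U on the −y side, so U = (0.0000, -22.500). The virtual corner opposite B is at (-31.800, -22.500). The tangent condition forces HL to be normal to DL and since A1 is tangent to AU there, HA ⟂ AU, with radius 7.4, so the center H sits 7.4 in from both sides at H = (-24.400, -15.100). That places the tangent points at L = (-31.800, -15.100) on DL and A = (-24.400, -22.500) on AU. Then |BA| = |A − B| = 33.191.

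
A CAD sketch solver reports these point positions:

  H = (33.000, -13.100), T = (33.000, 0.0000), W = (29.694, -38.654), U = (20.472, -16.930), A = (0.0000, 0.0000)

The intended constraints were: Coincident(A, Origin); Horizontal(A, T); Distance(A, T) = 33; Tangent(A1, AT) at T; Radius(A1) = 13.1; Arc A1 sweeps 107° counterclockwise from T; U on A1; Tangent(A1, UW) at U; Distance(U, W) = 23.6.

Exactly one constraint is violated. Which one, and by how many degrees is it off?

Tangent(A1, UW) at U — off by 6.00°.

A = (0.00, 0.00) ✓; A.y = 0.00, T.y = 0.00 ✓; |AT| = 33.00 ✓; ∠(HT, TA) = 90.00° ✓; |HT| = 13.10 ✓; bearing(H→U) − bearing(H→T) = 107.0° ✓; |HU| = 13.10 ✓; ∠(HU, UW) = 84.00° ✗; |UW| = 23.60 ✓.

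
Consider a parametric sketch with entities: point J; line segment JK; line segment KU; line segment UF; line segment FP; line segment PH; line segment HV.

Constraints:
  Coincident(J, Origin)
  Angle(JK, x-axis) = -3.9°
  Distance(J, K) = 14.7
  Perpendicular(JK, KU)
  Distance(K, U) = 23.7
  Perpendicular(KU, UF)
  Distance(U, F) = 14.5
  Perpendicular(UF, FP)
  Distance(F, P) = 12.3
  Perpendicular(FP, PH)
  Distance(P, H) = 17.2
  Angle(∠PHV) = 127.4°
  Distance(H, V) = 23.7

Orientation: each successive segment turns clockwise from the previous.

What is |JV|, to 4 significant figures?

43.87

J is at the origin; JK runs at -3.9° with length 14.7, so K = (14.67, -0.9998). JK ⟂ KU, so KU runs at -93.90°; with |KU| = 23.7, U = (13.05, -24.64). KU is perpendicular to UF, so UF runs at 176.1°; with |UF| = 14.5, F = (-1.412, -23.66). UF is perpendicular to FP, so FP runs at 86.10°; with |FP| = 12.3, P = (-0.5758, -11.39). FP is perpendicular to PH, so PH runs at -3.900°; with |PH| = 17.2, H = (16.58, -12.56). ∠PHV = 127.4° gives HV at -56.50° from the x-axis; with |HV| = 23.7, V = (29.67, -32.32). Then |JV| = |V − J| = 43.87.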